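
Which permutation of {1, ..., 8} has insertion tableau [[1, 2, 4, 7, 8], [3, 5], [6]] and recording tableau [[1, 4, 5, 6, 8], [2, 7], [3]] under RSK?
6 3 1 2 5 7 4 8

Reverse the RSK construction: for i from n down to 1, find the cell of Q containing i, remove the entry at that cell from P, and reverse-bump it up through P; the value ejected from row 1 is w(i).

Step i=8: Q has 8 at row 1, column 5; remove that cell from P, ejecting 8. So w(8) = 8. P is now [[1, 2, 4, 7], [3, 5], [6]].
Step i=7: Q has 7 at row 2, column 2; remove 5 from row 2 of P and reverse-bump: 5 enters row 1 and ejects 4. So w(7) = 4. P is now [[1, 2, 5, 7], [3], [6]].
Step i=6: Q has 6 at row 1, column 4; remove that cell from P, ejecting 7. So w(6) = 7. P is now [[1, 2, 5], [3], [6]].
Step i=5: Q has 5 at row 1, column 3; remove that cell from P, ejecting 5. So w(5) = 5. P is now [[1, 2], [3], [6]].
Step i=4: Q has 4 at row 1, column 2; remove that cell from P, ejecting 2. So w(4) = 2. P is now [[1], [3], [6]].
Step i=3: Q has 3 at row 3, column 1; remove 6 from row 3 of P and reverse-bump: 6 enters row 2 and ejects 3; 3 enters row 1 and ejects 1. So w(3) = 1. P is now [[3], [6]].
Step i=2: Q has 2 at row 2, column 1; remove 6 from row 2 of P and reverse-bump: 6 enters row 1 and ejects 3. So w(2) = 3. P is now [[6]].
Step i=1: Q has 1 at row 1, column 1; remove that cell from P, ejecting 6. So w(1) = 6. P is now [].

So w = 6 3 1 2 5 7 4 8.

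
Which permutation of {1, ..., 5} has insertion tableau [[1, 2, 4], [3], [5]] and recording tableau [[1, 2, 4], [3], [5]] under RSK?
Reverse the RSK construction: for i from n down to 1, find the cell of Q containing i, remove the entry at that cell from P, and reverse-bump it up through P; the value ejected from row 1 is w(i).

Step i=5: Q has 5 at row 3, column 1; remove 5 from row 3 of P and reverse-bump: 5 enters row 2 and ejects 3; 3 enters row 1 and ejects 2. So w(5) = 2. P is now [[1, 3, 4], [5]].
Step i=4: Q has 4 at row 1, column 3; remove that cell from P, ejecting 4. So w(4) = 4. P is now [[1, 3], [5]].
Step i=3: Q has 3 at row 2, column 1; remove 5 from row 2 of P and reverse-bump: 5 enters row 1 and ejects 3. So w(3) = 3. P is now [[1, 5]].
Step i=2: Q has 2 at row 1, column 2; remove that cell from P, ejecting 5. So w(2) = 5. P is now [[1]].
Step i=1: Q has 1 at row 1, column 1; remove that cell from P, ejecting 1. So w(1) = 1. P is now [].

So w = 1 5 3 4 2.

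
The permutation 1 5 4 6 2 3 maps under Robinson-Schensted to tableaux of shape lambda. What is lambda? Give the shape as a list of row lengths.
[3, 2, 1]

Row-insert each entry into an empty tableau.

After inserting 1: P = [[1]].
After inserting 5: P = [[1, 5]].
After inserting 4: P = [[1, 4], [5]].
After inserting 6: P = [[1, 4, 6], [5]].
After inserting 2: P = [[1, 2, 6], [4], [5]].
After inserting 3: P = [[1, 2, 3], [4, 6], [5]].

The final insertion tableau P = [[1, 2, 3], [4, 6], [5]] has shape [3, 2, 1].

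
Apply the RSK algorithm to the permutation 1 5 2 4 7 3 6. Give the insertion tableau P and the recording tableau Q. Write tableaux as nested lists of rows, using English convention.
Insert each entry of the permutation into P by Schensted row insertion, recording in Q the position of each new cell.

Insert 1: appended to row 1. P = [[1]].
Insert 5: appended to row 1. P = [[1, 5]].
Insert 2: 2 bumps 5 from row 1; 5 starts row 2. P = [[1, 2], [5]].
Insert 4: appended to row 1. P = [[1, 2, 4], [5]].
Insert 7: appended to row 1. P = [[1, 2, 4, 7], [5]].
Insert 3: 3 bumps 4 from row 1; 4 bumps 5 from row 2; 5 starts row 3. P = [[1, 2, 3, 7], [4], [5]].
Insert 6: 6 bumps 7 from row 1; 7 appends to row 2. P = [[1, 2, 3, 6], [4, 7], [5]].

So P = [[1, 2, 3, 6], [4, 7], [5]], Q = [[1, 2, 4, 5], [3, 7], [6]].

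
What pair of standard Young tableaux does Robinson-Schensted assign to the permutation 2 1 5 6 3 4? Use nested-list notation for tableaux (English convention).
Insert each entry of the permutation into P by Schensted row insertion, recording in Q the position of each new cell.

After inserting 2: P = [[2]].
After inserting 1: P = [[1], [2]].
After inserting 5: P = [[1, 5], [2]].
After inserting 6: P = [[1, 5, 6], [2]].
After inserting 3: P = [[1, 3, 6], [2, 5]].
After inserting 4: P = [[1, 3, 4], [2, 5, 6]].

So P = [[1, 3, 4], [2, 5, 6]], Q = [[1, 3, 4], [2, 5, 6]].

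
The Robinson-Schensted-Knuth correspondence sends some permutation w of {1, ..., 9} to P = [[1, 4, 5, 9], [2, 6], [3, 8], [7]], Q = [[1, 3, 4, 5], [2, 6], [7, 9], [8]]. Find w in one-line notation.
7 3 4 8 9 6 2 1 5

Reverse the RSK construction: for i from n down to 1, find the cell of Q containing i, remove the entry at that cell from P, and reverse-bump it up through P; the value ejected from row 1 is w(i).

Step i=9: Q has 9 at row 3, column 2; remove 8 from row 3 of P and reverse-bump: 8 enters row 2 and ejects 6; 6 enters row 1 and ejects 5. So w(9) = 5. P is now [[1, 4, 6, 9], [2, 8], [3], [7]].
Step i=8: Q has 8 at row 4, column 1; remove 7 from row 4 of P and reverse-bump: 7 enters row 3 and ejects 3; 3 enters row 2 and ejects 2; 2 enters row 1 and ejects 1. So w(8) = 1. P is now [[2, 4, 6, 9], [3, 8], [7]].
Step i=7: Q has 7 at row 3, column 1; remove 7 from row 3 of P and reverse-bump: 7 enters row 2 and ejects 3; 3 enters row 1 and ejects 2. So w(7) = 2. P is now [[3, 4, 6, 9], [7, 8]].
Step i=6: Q has 6 at row 2, column 2; remove 8 from row 2 of P and reverse-bump: 8 enters row 1 and ejects 6. So w(6) = 6. P is now [[3, 4, 8, 9], [7]].
Step i=5: Q has 5 at row 1, column 4; remove that cell from P, ejecting 9. So w(5) = 9. P is now [[3, 4, 8], [7]].
Step i=4: Q has 4 at row 1, column 3; remove that cell from P, ejecting 8. So w(4) = 8. P is now [[3, 4], [7]].
Step i=3: Q has 3 at row 1, column 2; remove that cell from P, ejecting 4. So w(3) = 4. P is now [[3], [7]].
Step i=2: Q has 2 at row 2, column 1; remove 7 from row 2 of P and reverse-bump: 7 enters row 1 and ejects 3. So w(2) = 3. P is now [[7]].
Step i=1: Q has 1 at row 1, column 1; remove that cell from P, ejecting 7. So w(1) = 7. P is now [].

So w = 7 3 4 8 9 6 2 1 5.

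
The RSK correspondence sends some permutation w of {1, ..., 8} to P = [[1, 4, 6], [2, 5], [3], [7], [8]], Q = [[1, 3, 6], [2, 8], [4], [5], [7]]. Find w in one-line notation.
8 3 7 5 2 6 1 4

Reverse the RSK construction: for i from n down to 1, find the cell of Q containing i, remove the entry at that cell from P, and reverse-bump it up through P; the value ejected from row 1 is w(i).

Step i=8: Q has 8 at row 2, column 2; remove 5 from row 2 of P and reverse-bump: 5 enters row 1 and ejects 4. So w(8) = 4. P is now [[1, 5, 6], [2], [3], [7], [8]].
Step i=7: Q has 7 at row 5, column 1; remove 8 from row 5 of P and reverse-bump: 8 enters row 4 and ejects 7; 7 enters row 3 and ejects 3; 3 enters row 2 and ejects 2; 2 enters row 1 and ejects 1. So w(7) = 1. P is now [[2, 5, 6], [3], [7], [8]].
Step i=6: Q has 6 at row 1, column 3; remove that cell from P, ejecting 6. So w(6) = 6. P is now [[2, 5], [3], [7], [8]].
Step i=5: Q has 5 at row 4, column 1; remove 8 from row 4 of P and reverse-bump: 8 enters row 3 and ejects 7; 7 enters row 2 and ejects 3; 3 enters row 1 and ejects 2. So w(5) = 2. P is now [[3, 5], [7], [8]].
Step i=4: Q has 4 at row 3, column 1; remove 8 from row 3 of P and reverse-bump: 8 enters row 2 and ejects 7; 7 enters row 1 and ejects 5. So w(4) = 5. P is now [[3, 7], [8]].
Step i=3: Q has 3 at row 1, column 2; remove that cell from P, ejecting 7. So w(3) = 7. P is now [[3], [8]].
Step i=2: Q has 2 at row 2, column 1; remove 8 from row 2 of P and reverse-bump: 8 enters row 1 and ejects 3. So w(2) = 3. P is now [[8]].
Step i=1: Q has 1 at row 1, column 1; remove that cell from P, ejecting 8. So w(1) = 8. P is now [].

So w = 8 3 7 5 2 6 1 4.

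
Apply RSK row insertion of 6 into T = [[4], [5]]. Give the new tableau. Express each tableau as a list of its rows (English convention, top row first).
6 is larger than every entry of row 1, so it is appended to row 1. The new tableau is [[4, 6], [5]].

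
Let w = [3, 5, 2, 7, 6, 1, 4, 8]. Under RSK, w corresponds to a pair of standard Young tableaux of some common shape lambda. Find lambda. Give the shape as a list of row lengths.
[4, 2, 2]

Row-insert each entry into an empty tableau.

After inserting 3: P = [[3]].
After inserting 5: P = [[3, 5]].
After inserting 2: P = [[2, 5], [3]].
After inserting 7: P = [[2, 5, 7], [3]].
After inserting 6: P = [[2, 5, 6], [3, 7]].
After inserting 1: P = [[1, 5, 6], [2, 7], [3]].
After inserting 4: P = [[1, 4, 6], [2, 5], [3, 7]].
After inserting 8: P = [[1, 4, 6, 8], [2, 5], [3, 7]].

The final insertion tableau P = [[1, 4, 6, 8], [2, 5], [3, 7]] has shape [4, 2, 2].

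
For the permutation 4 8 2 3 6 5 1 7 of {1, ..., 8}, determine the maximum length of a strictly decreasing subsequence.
4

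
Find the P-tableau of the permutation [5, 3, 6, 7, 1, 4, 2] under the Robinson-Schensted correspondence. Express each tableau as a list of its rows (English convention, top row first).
P = [[1, 2, 7], [3, 4], [5, 6]]

Insert 5: appended to row 1. P = [[5]].
Insert 3: 3 bumps 5 from row 1; 5 starts row 2. P = [[3], [5]].
Insert 6: appended to row 1. P = [[3, 6], [5]].
Insert 7: appended to row 1. P = [[3, 6, 7], [5]].
Insert 1: 1 bumps 3 from row 1; 3 bumps 5 from row 2; 5 starts row 3. P = [[1, 6, 7], [3], [5]].
Insert 4: 4 bumps 6 from row 1; 6 appends to row 2. P = [[1, 4, 7], [3, 6], [5]].
Insert 2: 2 bumps 4 from row 1; 4 bumps 6 from row 2; 6 appends to row 3. P = [[1, 2, 7], [3, 4], [5, 6]].

So P = [[1, 2, 7], [3, 4], [5, 6]].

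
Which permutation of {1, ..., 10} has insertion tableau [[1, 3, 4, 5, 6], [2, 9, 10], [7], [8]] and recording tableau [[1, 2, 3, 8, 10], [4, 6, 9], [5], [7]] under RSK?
2 8 9 7 3 4 1 10 5 6

Reverse the RSK construction: for i from n down to 1, find the cell of Q containing i, remove the entry at that cell from P, and reverse-bump it up through P; the value ejected from row 1 is w(i).

Step i=10: Q has 10 at row 1, column 5; remove that cell from P, ejecting 6. So w(10) = 6. P is now [[1, 3, 4, 5], [2, 9, 10], [7], [8]].
Step i=9: Q has 9 at row 2, column 3; remove 10 from row 2 of P and reverse-bump: 10 enters row 1 and ejects 5. So w(9) = 5. P is now [[1, 3, 4, 10], [2, 9], [7], [8]].
Step i=8: Q has 8 at row 1, column 4; remove that cell from P, ejecting 10. So w(8) = 10. P is now [[1, 3, 4], [2, 9], [7], [8]].
Step i=7: Q has 7 at row 4, column 1; remove 8 from row 4 of P and reverse-bump: 8 enters row 3 and ejects 7; 7 enters row 2 and ejects 2; 2 enters row 1 and ejects 1. So w(7) = 1. P is now [[2, 3, 4], [7, 9], [8]].
Step i=6: Q has 6 at row 2, column 2; remove 9 from row 2 of P and reverse-bump: 9 enters row 1 and ejects 4. So w(6) = 4. P is now [[2, 3, 9], [7], [8]].
Step i=5: Q has 5 at row 3, column 1; remove 8 from row 3 of P and reverse-bump: 8 enters row 2 and ejects 7; 7 enters row 1 and ejects 3. So w(5) = 3. P is now [[2, 7, 9], [8]].
Step i=4: Q has 4 at row 2, column 1; remove 8 from row 2 of P and reverse-bump: 8 enters row 1 and ejects 7. So w(4) = 7. P is now [[2, 8, 9]].
Step i=3: Q has 3 at row 1, column 3; remove that cell from P, ejecting 9. So w(3) = 9. P is now [[2, 8]].
Step i=2: Q has 2 at row 1, column 2; remove that cell from P, ejecting 8. So w(2) = 8. P is now [[2]].
Step i=1: Q has 1 at row 1, column 1; remove that cell from P, ejecting 2. So w(1) = 2. P is now [].

So w = 2 8 9 7 3 4 1 10 5 6.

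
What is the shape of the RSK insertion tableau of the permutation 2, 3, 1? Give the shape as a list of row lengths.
[2, 1]

Row-insert each entry into an empty tableau.

After inserting 2: P = [[2]].
After inserting 3: P = [[2, 3]].
After inserting 1: P = [[1, 3], [2]].

The final insertion tableau P = [[1, 3], [2]] has shape [2, 1].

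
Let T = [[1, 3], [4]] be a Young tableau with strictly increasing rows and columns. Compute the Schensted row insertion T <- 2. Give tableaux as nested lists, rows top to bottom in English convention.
[[1, 2], [3], [4]]

In row 1, 2 replaces 3 (the leftmost entry greater than 2); 3 is bumped to row 2. In row 2, 3 replaces 4 (the leftmost entry greater than 3); 4 is bumped to row 3. 4 starts a new row 3. The new tableau is [[1, 2], [3], [4]].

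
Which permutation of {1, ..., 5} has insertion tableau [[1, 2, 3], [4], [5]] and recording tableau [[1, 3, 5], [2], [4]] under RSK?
5 1 4 2 3

Reverse the RSK construction: for i from n down to 1, find the cell of Q containing i, remove the entry at that cell from P, and reverse-bump it up through P; the value ejected from row 1 is w(i).

Step i=5: Q has 5 at row 1, column 3; remove that cell from P, ejecting 3. So w(5) = 3. P is now [[1, 2], [4], [5]].
Step i=4: Q has 4 at row 3, column 1; remove 5 from row 3 of P and reverse-bump: 5 enters row 2 and ejects 4; 4 enters row 1 and ejects 2. So w(4) = 2. P is now [[1, 4], [5]].
Step i=3: Q has 3 at row 1, column 2; remove that cell from P, ejecting 4. So w(3) = 4. P is now [[1], [5]].
Step i=2: Q has 2 at row 2, column 1; remove 5 from row 2 of P and reverse-bump: 5 enters row 1 and ejects 1. So w(2) = 1. P is now [[5]].
Step i=1: Q has 1 at row 1, column 1; remove that cell from P, ejecting 5. So w(1) = 5. P is now [].

So w = 5 1 4 2 3.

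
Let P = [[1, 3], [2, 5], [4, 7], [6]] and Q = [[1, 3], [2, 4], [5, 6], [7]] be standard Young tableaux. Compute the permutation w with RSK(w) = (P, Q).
Reverse RSK: for i = n, n-1, ..., 1, locate i in Q, remove the corresponding corner cell from P, and reverse-bump its entry up through P; the value ejected from row 1 is w(i).

So w = 6 4 7 5 2 3 1.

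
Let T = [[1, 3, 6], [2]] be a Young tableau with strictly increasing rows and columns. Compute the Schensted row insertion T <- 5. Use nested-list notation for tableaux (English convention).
In row 1, 5 replaces 6 (the leftmost entry greater than 5); 6 is bumped to row 2. 6 is appended to row 2. The new tableau is [[1, 3, 5], [2, 6]].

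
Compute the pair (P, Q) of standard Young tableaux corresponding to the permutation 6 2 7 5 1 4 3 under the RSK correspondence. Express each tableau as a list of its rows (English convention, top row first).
P = [[1, 3], [2, 4], [5, 7], [6]], Q = [[1, 3], [2, 4], [5, 6], [7]]

Insert each entry of the permutation into P by Schensted row insertion, recording in Q the position of each new cell.

After inserting 6: P = [[6]].
After inserting 2: P = [[2], [6]].
After inserting 7: P = [[2, 7], [6]].
After inserting 5: P = [[2, 5], [6, 7]].
After inserting 1: P = [[1, 5], [2, 7], [6]].
After inserting 4: P = [[1, 4], [2, 5], [6, 7]].
After inserting 3: P = [[1, 3], [2, 4], [5, 7], [6]].

So P = [[1, 3], [2, 4], [5, 7], [6]], Q = [[1, 3], [2, 4], [5, 6], [7]].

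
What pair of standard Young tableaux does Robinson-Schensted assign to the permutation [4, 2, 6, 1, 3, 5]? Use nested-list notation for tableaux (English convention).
P = [[1, 3, 5], [2, 6], [4]], Q = [[1, 3, 6], [2, 5], [4]]

Insert each entry of the permutation into P by Schensted row insertion, recording in Q the position of each new cell.

Insert 4: appended to row 1. P = [[4]].
Insert 2: 2 bumps 4 from row 1; 4 starts row 2. P = [[2], [4]].
Insert 6: appended to row 1. P = [[2, 6], [4]].
Insert 1: 1 bumps 2 from row 1; 2 bumps 4 from row 2; 4 starts row 3. P = [[1, 6], [2], [4]].
Insert 3: 3 bumps 6 from row 1; 6 appends to row 2. P = [[1, 3], [2, 6], [4]].
Insert 5: appended to row 1. P = [[1, 3, 5], [2, 6], [4]].

So P = [[1, 3, 5], [2, 6], [4]], Q = [[1, 3, 6], [2, 5], [4]].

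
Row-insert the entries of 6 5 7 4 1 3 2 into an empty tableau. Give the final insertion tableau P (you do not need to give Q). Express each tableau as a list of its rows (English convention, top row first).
P = [[1, 2], [3, 7], [4], [5], [6]]

Insert 6: appended to row 1. P = [[6]].
Insert 5: 5 bumps 6 from row 1; 6 starts row 2. P = [[5], [6]].
Insert 7: appended to row 1. P = [[5, 7], [6]].
Insert 4: 4 bumps 5 from row 1; 5 bumps 6 from row 2; 6 starts row 3. P = [[4, 7], [5], [6]].
Insert 1: 1 bumps 4 from row 1; 4 bumps 5 from row 2; 5 bumps 6 from row 3; 6 starts row 4. P = [[1, 7], [4], [5], [6]].
Insert 3: 3 bumps 7 from row 1; 7 appends to row 2. P = [[1, 3], [4, 7], [5], [6]].
Insert 2: 2 bumps 3 from row 1; 3 bumps 4 from row 2; 4 bumps 5 from row 3; 5 bumps 6 from row 4; 6 starts row 5. P = [[1, 2], [3, 7], [4], [5], [6]].

So P = [[1, 2], [3, 7], [4], [5], [6]].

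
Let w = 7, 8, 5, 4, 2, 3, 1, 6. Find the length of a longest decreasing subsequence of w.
5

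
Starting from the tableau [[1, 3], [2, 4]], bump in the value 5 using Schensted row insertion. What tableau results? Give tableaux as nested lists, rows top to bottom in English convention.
[[1, 3, 5], [2, 4]]

5 is larger than every entry of row 1, so it is appended to row 1. The new tableau is [[1, 3, 5], [2, 4]].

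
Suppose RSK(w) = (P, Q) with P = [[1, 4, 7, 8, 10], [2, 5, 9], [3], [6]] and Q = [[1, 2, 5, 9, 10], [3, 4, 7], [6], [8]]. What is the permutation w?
3 6 2 5 9 4 7 1 8 10

Reverse the RSK construction: for i from n down to 1, find the cell of Q containing i, remove the entry at that cell from P, and reverse-bump it up through P; the value ejected from row 1 is w(i).

Step i=10: Q has 10 at row 1, column 5; remove that cell from P, ejecting 10. So w(10) = 10. P is now [[1, 4, 7, 8], [2, 5, 9], [3], [6]].
Step i=9: Q has 9 at row 1, column 4; remove that cell from P, ejecting 8. So w(9) = 8. P is now [[1, 4, 7], [2, 5, 9], [3], [6]].
Step i=8: Q has 8 at row 4, column 1; remove 6 from row 4 of P and reverse-bump: 6 enters row 3 and ejects 3; 3 enters row 2 and ejects 2; 2 enters row 1 and ejects 1. So w(8) = 1. P is now [[2, 4, 7], [3, 5, 9], [6]].
Step i=7: Q has 7 at row 2, column 3; remove 9 from row 2 of P and reverse-bump: 9 enters row 1 and ejects 7. So w(7) = 7. P is now [[2, 4, 9], [3, 5], [6]].
Step i=6: Q has 6 at row 3, column 1; remove 6 from row 3 of P and reverse-bump: 6 enters row 2 and ejects 5; 5 enters row 1 and ejects 4. So w(6) = 4. P is now [[2, 5, 9], [3, 6]].
Step i=5: Q has 5 at row 1, column 3; remove that cell from P, ejecting 9. So w(5) = 9. P is now [[2, 5], [3, 6]].
Step i=4: Q has 4 at row 2, column 2; remove 6 from row 2 of P and reverse-bump: 6 enters row 1 and ejects 5. So w(4) = 5. P is now [[2, 6], [3]].
Step i=3: Q has 3 at row 2, column 1; remove 3 from row 2 of P and reverse-bump: 3 enters row 1 and ejects 2. So w(3) = 2. P is now [[3, 6]].
Step i=2: Q has 2 at row 1, column 2; remove that cell from P, ejecting 6. So w(2) = 6. P is now [[3]].
Step i=1: Q has 1 at row 1, column 1; remove that cell from P, ejecting 3. So w(1) = 3. P is now [].

So w = 3 6 2 5 9 4 7 1 8 10.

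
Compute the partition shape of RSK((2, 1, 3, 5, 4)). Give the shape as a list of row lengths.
[3, 2]

Row-insert each entry into an empty tableau.

After inserting 2: P = [[2]].
After inserting 1: P = [[1], [2]].
After inserting 3: P = [[1, 3], [2]].
After inserting 5: P = [[1, 3, 5], [2]].
After inserting 4: P = [[1, 3, 4], [2, 5]].

The final insertion tableau P = [[1, 3, 4], [2, 5]] has shape [3, 2].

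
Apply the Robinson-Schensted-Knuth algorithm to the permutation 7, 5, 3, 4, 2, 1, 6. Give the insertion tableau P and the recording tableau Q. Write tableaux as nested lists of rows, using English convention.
P = [[1, 4, 6], [2], [3], [5], [7]], Q = [[1, 4, 7], [2], [3], [5], [6]]

Insert each entry of the permutation into P by Schensted row insertion, recording in Q the position of each new cell.

Insert 7: appended to row 1. P = [[7]], Q = [[1]].
Insert 5: 5 bumps 7 from row 1; 7 starts row 2. P = [[5], [7]], Q = [[1], [2]].
Insert 3: 3 bumps 5 from row 1; 5 bumps 7 from row 2; 7 starts row 3. P = [[3], [5], [7]], Q = [[1], [2], [3]].
Insert 4: appended to row 1. P = [[3, 4], [5], [7]], Q = [[1, 4], [2], [3]].
Insert 2: 2 bumps 3 from row 1; 3 bumps 5 from row 2; 5 bumps 7 from row 3; 7 starts row 4. P = [[2, 4], [3], [5], [7]], Q = [[1, 4], [2], [3], [5]].
Insert 1: 1 bumps 2 from row 1; 2 bumps 3 from row 2; 3 bumps 5 from row 3; 5 bumps 7 from row 4; 7 starts row 5. P = [[1, 4], [2], [3], [5], [7]], Q = [[1, 4], [2], [3], [5], [6]].
Insert 6: appended to row 1. P = [[1, 4, 6], [2], [3], [5], [7]], Q = [[1, 4, 7], [2], [3], [5], [6]].

So P = [[1, 4, 6], [2], [3], [5], [7]], Q = [[1, 4, 7], [2], [3], [5], [6]].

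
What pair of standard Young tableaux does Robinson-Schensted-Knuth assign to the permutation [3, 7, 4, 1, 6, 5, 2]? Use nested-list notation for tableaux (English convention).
Insert each entry of the permutation into P by Schensted row insertion, recording in Q the position of each new cell.

Insert 3: appended to row 1. P = [[3]].
Insert 7: appended to row 1. P = [[3, 7]].
Insert 4: 4 bumps 7 from row 1; 7 starts row 2. P = [[3, 4], [7]].
Insert 1: 1 bumps 3 from row 1; 3 bumps 7 from row 2; 7 starts row 3. P = [[1, 4], [3], [7]].
Insert 6: appended to row 1. P = [[1, 4, 6], [3], [7]].
Insert 5: 5 bumps 6 from row 1; 6 appends to row 2. P = [[1, 4, 5], [3, 6], [7]].
Insert 2: 2 bumps 4 from row 1; 4 bumps 6 from row 2; 6 bumps 7 from row 3; 7 starts row 4. P = [[1, 2, 5], [3, 4], [6], [7]].

So P = [[1, 2, 5], [3, 4], [6], [7]], Q = [[1, 2, 5], [3, 6], [4], [7]].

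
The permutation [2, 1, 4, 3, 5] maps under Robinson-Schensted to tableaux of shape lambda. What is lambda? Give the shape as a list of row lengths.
Row-insert each entry into an empty tableau.

After inserting 2: P = [[2]].
After inserting 1: P = [[1], [2]].
After inserting 4: P = [[1, 4], [2]].
After inserting 3: P = [[1, 3], [2, 4]].
After inserting 5: P = [[1, 3, 5], [2, 4]].

The final insertion tableau P = [[1, 3, 5], [2, 4]] has shape [3, 2].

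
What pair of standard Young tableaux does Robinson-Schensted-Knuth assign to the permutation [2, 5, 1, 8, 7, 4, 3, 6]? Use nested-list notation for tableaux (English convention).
P = [[1, 3, 6], [2, 4, 7], [5], [8]], Q = [[1, 2, 4], [3, 5, 8], [6], [7]]

Insert each entry of the permutation into P by Schensted row insertion, recording in Q the position of each new cell.

Insert 2: appended to row 1. P = [[2]].
Insert 5: appended to row 1. P = [[2, 5]].
Insert 1: 1 bumps 2 from row 1; 2 starts row 2. P = [[1, 5], [2]].
Insert 8: appended to row 1. P = [[1, 5, 8], [2]].
Insert 7: 7 bumps 8 from row 1; 8 appends to row 2. P = [[1, 5, 7], [2, 8]].
Insert 4: 4 bumps 5 from row 1; 5 bumps 8 from row 2; 8 starts row 3. P = [[1, 4, 7], [2, 5], [8]].
Insert 3: 3 bumps 4 from row 1; 4 bumps 5 from row 2; 5 bumps 8 from row 3; 8 starts row 4. P = [[1, 3, 7], [2, 4], [5], [8]].
Insert 6: 6 bumps 7 from row 1; 7 appends to row 2. P = [[1, 3, 6], [2, 4, 7], [5], [8]].

So P = [[1, 3, 6], [2, 4, 7], [5], [8]], Q = [[1, 2, 4], [3, 5, 8], [6], [7]].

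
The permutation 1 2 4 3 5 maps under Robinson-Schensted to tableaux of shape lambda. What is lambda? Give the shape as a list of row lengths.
[4, 1]

RSK row insertion gives P = [[1, 2, 3, 5], [4]], which has shape [4, 1].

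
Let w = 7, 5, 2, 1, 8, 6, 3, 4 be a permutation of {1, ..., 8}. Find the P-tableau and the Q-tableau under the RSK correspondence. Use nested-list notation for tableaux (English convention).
Insert each entry of the permutation into P by Schensted row insertion, recording in Q the position of each new cell.

Insert 7: appended to row 1. P = [[7]].
Insert 5: 5 bumps 7 from row 1; 7 starts row 2. P = [[5], [7]].
Insert 2: 2 bumps 5 from row 1; 5 bumps 7 from row 2; 7 starts row 3. P = [[2], [5], [7]].
Insert 1: 1 bumps 2 from row 1; 2 bumps 5 from row 2; 5 bumps 7 from row 3; 7 starts row 4. P = [[1], [2], [5], [7]].
Insert 8: appended to row 1. P = [[1, 8], [2], [5], [7]].
Insert 6: 6 bumps 8 from row 1; 8 appends to row 2. P = [[1, 6], [2, 8], [5], [7]].
Insert 3: 3 bumps 6 from row 1; 6 bumps 8 from row 2; 8 appends to row 3. P = [[1, 3], [2, 6], [5, 8], [7]].
Insert 4: appended to row 1. P = [[1, 3, 4], [2, 6], [5, 8], [7]].

So P = [[1, 3, 4], [2, 6], [5, 8], [7]], Q = [[1, 5, 8], [2, 6], [3, 7], [4]].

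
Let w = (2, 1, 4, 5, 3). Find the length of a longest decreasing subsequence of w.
2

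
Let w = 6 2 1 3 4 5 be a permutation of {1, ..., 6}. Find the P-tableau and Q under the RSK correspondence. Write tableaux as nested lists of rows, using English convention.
Insert each entry of the permutation into P by Schensted row insertion, recording in Q the position of each new cell.

Insert 6: appended to row 1. P = [[6]].
Insert 2: 2 bumps 6 from row 1; 6 starts row 2. P = [[2], [6]].
Insert 1: 1 bumps 2 from row 1; 2 bumps 6 from row 2; 6 starts row 3. P = [[1], [2], [6]].
Insert 3: appended to row 1. P = [[1, 3], [2], [6]].
Insert 4: appended to row 1. P = [[1, 3, 4], [2], [6]].
Insert 5: appended to row 1. P = [[1, 3, 4, 5], [2], [6]].

So P = [[1, 3, 4, 5], [2], [6]], Q = [[1, 4, 5, 6], [2], [3]].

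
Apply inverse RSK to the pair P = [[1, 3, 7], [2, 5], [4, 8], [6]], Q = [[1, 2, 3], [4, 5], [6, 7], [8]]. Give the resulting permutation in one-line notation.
4 6 8 5 7 2 3 1

Reverse the RSK construction: for i from n down to 1, find the cell of Q containing i, remove the entry at that cell from P, and reverse-bump it up through P; the value ejected from row 1 is w(i).

Step i=8: Q has 8 at row 4, column 1; remove 6 from row 4 of P and reverse-bump: 6 enters row 3 and ejects 4; 4 enters row 2 and ejects 2; 2 enters row 1 and ejects 1. So w(8) = 1. P is now [[2, 3, 7], [4, 5], [6, 8]].
Step i=7: Q has 7 at row 3, column 2; remove 8 from row 3 of P and reverse-bump: 8 enters row 2 and ejects 5; 5 enters row 1 and ejects 3. So w(7) = 3. P is now [[2, 5, 7], [4, 8], [6]].
Step i=6: Q has 6 at row 3, column 1; remove 6 from row 3 of P and reverse-bump: 6 enters row 2 and ejects 4; 4 enters row 1 and ejects 2. So w(6) = 2. P is now [[4, 5, 7], [6, 8]].
Step i=5: Q has 5 at row 2, column 2; remove 8 from row 2 of P and reverse-bump: 8 enters row 1 and ejects 7. So w(5) = 7. P is now [[4, 5, 8], [6]].
Step i=4: Q has 4 at row 2, column 1; remove 6 from row 2 of P and reverse-bump: 6 enters row 1 and ejects 5. So w(4) = 5. P is now [[4, 6, 8]].
Step i=3: Q has 3 at row 1, column 3; remove that cell from P, ejecting 8. So w(3) = 8. P is now [[4, 6]].
Step i=2: Q has 2 at row 1, column 2; remove that cell from P, ejecting 6. So w(2) = 6. P is now [[4]].
Step i=1: Q has 1 at row 1, column 1; remove that cell from P, ejecting 4. So w(1) = 4. P is now [].

So w = 4 6 8 5 7 2 3 1.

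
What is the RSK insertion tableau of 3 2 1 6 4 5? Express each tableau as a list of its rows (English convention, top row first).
P = [[1, 4, 5], [2, 6], [3]]

Insert 3: appended to row 1. P = [[3]].
Insert 2: 2 bumps 3 from row 1; 3 starts row 2. P = [[2], [3]].
Insert 1: 1 bumps 2 from row 1; 2 bumps 3 from row 2; 3 starts row 3. P = [[1], [2], [3]].
Insert 6: appended to row 1. P = [[1, 6], [2], [3]].
Insert 4: 4 bumps 6 from row 1; 6 appends to row 2. P = [[1, 4], [2, 6], [3]].
Insert 5: appended to row 1. P = [[1, 4, 5], [2, 6], [3]].

So P = [[1, 4, 5], [2, 6], [3]].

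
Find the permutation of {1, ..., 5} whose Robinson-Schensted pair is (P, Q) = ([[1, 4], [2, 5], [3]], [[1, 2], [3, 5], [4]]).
Reverse the RSK construction: for i from n down to 1, find the cell of Q containing i, remove the entry at that cell from P, and reverse-bump it up through P; the value ejected from row 1 is w(i).

Step i=5: Q has 5 at row 2, column 2; remove 5 from row 2 of P and reverse-bump: 5 enters row 1 and ejects 4. So w(5) = 4. P is now [[1, 5], [2], [3]].
Step i=4: Q has 4 at row 3, column 1; remove 3 from row 3 of P and reverse-bump: 3 enters row 2 and ejects 2; 2 enters row 1 and ejects 1. So w(4) = 1. P is now [[2, 5], [3]].
Step i=3: Q has 3 at row 2, column 1; remove 3 from row 2 of P and reverse-bump: 3 enters row 1 and ejects 2. So w(3) = 2. P is now [[3, 5]].
Step i=2: Q has 2 at row 1, column 2; remove that cell from P, ejecting 5. So w(2) = 5. P is now [[3]].
Step i=1: Q has 1 at row 1, column 1; remove that cell from P, ejecting 3. So w(1) = 3. P is now [].

So w = 3 5 2 1 4.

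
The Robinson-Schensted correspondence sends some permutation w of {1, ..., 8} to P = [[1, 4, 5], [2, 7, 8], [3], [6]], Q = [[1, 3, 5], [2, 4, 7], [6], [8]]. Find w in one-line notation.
6 3 7 4 8 2 5 1

Reverse the RSK construction: for i from n down to 1, find the cell of Q containing i, remove the entry at that cell from P, and reverse-bump it up through P; the value ejected from row 1 is w(i).

Step i=8: Q has 8 at row 4, column 1; remove 6 from row 4 of P and reverse-bump: 6 enters row 3 and ejects 3; 3 enters row 2 and ejects 2; 2 enters row 1 and ejects 1. So w(8) = 1. P is now [[2, 4, 5], [3, 7, 8], [6]].
Step i=7: Q has 7 at row 2, column 3; remove 8 from row 2 of P and reverse-bump: 8 enters row 1 and ejects 5. So w(7) = 5. P is now [[2, 4, 8], [3, 7], [6]].
Step i=6: Q has 6 at row 3, column 1; remove 6 from row 3 of P and reverse-bump: 6 enters row 2 and ejects 3; 3 enters row 1 and ejects 2. So w(6) = 2. P is now [[3, 4, 8], [6, 7]].
Step i=5: Q has 5 at row 1, column 3; remove that cell from P, ejecting 8. So w(5) = 8. P is now [[3, 4], [6, 7]].
Step i=4: Q has 4 at row 2, column 2; remove 7 from row 2 of P and reverse-bump: 7 enters row 1 and ejects 4. So w(4) = 4. P is now [[3, 7], [6]].
Step i=3: Q has 3 at row 1, column 2; remove that cell from P, ejecting 7. So w(3) = 7. P is now [[3], [6]].
Step i=2: Q has 2 at row 2, column 1; remove 6 from row 2 of P and reverse-bump: 6 enters row 1 and ejects 3. So w(2) = 3. P is now [[6]].
Step i=1: Q has 1 at row 1, column 1; remove that cell from P, ejecting 6. So w(1) = 6. P is now [].

So w = 6 3 7 4 8 2 5 1.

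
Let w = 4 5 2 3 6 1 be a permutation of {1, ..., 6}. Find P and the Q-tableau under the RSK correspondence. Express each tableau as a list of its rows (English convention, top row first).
P = [[1, 3, 6], [2, 5], [4]], Q = [[1, 2, 5], [3, 4], [6]]

Insert each entry of the permutation into P by Schensted row insertion, recording in Q the position of each new cell.

Insert 4: appended to row 1. P = [[4]].
Insert 5: appended to row 1. P = [[4, 5]].
Insert 2: 2 bumps 4 from row 1; 4 starts row 2. P = [[2, 5], [4]].
Insert 3: 3 bumps 5 from row 1; 5 appends to row 2. P = [[2, 3], [4, 5]].
Insert 6: appended to row 1. P = [[2, 3, 6], [4, 5]].
Insert 1: 1 bumps 2 from row 1; 2 bumps 4 from row 2; 4 starts row 3. P = [[1, 3, 6], [2, 5], [4]].

So P = [[1, 3, 6], [2, 5], [4]], Q = [[1, 2, 5], [3, 4], [6]].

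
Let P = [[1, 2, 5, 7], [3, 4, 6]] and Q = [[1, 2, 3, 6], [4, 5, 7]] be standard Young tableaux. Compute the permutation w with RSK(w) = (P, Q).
3 4 6 1 2 7 5

Reverse the RSK construction: for i from n down to 1, find the cell of Q containing i, remove the entry at that cell from P, and reverse-bump it up through P; the value ejected from row 1 is w(i).

Step i=7: Q has 7 at row 2, column 3; remove 6 from row 2 of P and reverse-bump: 6 enters row 1 and ejects 5. So w(7) = 5. P is now [[1, 2, 6, 7], [3, 4]].
Step i=6: Q has 6 at row 1, column 4; remove that cell from P, ejecting 7. So w(6) = 7. P is now [[1, 2, 6], [3, 4]].
Step i=5: Q has 5 at row 2, column 2; remove 4 from row 2 of P and reverse-bump: 4 enters row 1 and ejects 2. So w(5) = 2. P is now [[1, 4, 6], [3]].
Step i=4: Q has 4 at row 2, column 1; remove 3 from row 2 of P and reverse-bump: 3 enters row 1 and ejects 1. So w(4) = 1. P is now [[3, 4, 6]].
Step i=3: Q has 3 at row 1, column 3; remove that cell from P, ejecting 6. So w(3) = 6. P is now [[3, 4]].
Step i=2: Q has 2 at row 1, column 2; remove that cell from P, ejecting 4. So w(2) = 4. P is now [[3]].
Step i=1: Q has 1 at row 1, column 1; remove that cell from P, ejecting 3. So w(1) = 3. P is now [].

So w = 3 4 6 1 2 7 5.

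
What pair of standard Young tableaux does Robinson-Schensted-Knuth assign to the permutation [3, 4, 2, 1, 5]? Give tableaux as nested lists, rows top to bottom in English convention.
Insert each entry of the permutation into P by Schensted row insertion, recording in Q the position of each new cell.

Insert 3: appended to row 1. P = [[3]], Q = [[1]].
Insert 4: appended to row 1. P = [[3, 4]], Q = [[1, 2]].
Insert 2: 2 bumps 3 from row 1; 3 starts row 2. P = [[2, 4], [3]], Q = [[1, 2], [3]].
Insert 1: 1 bumps 2 from row 1; 2 bumps 3 from row 2; 3 starts row 3. P = [[1, 4], [2], [3]], Q = [[1, 2], [3], [4]].
Insert 5: appended to row 1. P = [[1, 4, 5], [2], [3]], Q = [[1, 2, 5], [3], [4]].

So P = [[1, 4, 5], [2], [3]], Q = [[1, 2, 5], [3], [4]].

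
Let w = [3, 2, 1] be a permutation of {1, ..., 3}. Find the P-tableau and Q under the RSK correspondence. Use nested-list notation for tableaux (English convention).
P = [[1], [2], [3]], Q = [[1], [2], [3]]

Insert each entry of the permutation into P by Schensted row insertion, recording in Q the position of each new cell.

Insert 3: appended to row 1. P = [[3]].
Insert 2: 2 bumps 3 from row 1; 3 starts row 2. P = [[2], [3]].
Insert 1: 1 bumps 2 from row 1; 2 bumps 3 from row 2; 3 starts row 3. P = [[1], [2], [3]].

So P = [[1], [2], [3]], Q = [[1], [2], [3]].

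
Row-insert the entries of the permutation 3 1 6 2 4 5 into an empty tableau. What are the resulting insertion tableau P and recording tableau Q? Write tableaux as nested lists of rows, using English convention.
P = [[1, 2, 4, 5], [3, 6]], Q = [[1, 3, 5, 6], [2, 4]]

Insert each entry of the permutation into P by Schensted row insertion, recording in Q the position of each new cell.

Insert 3: appended to row 1. P = [[3]], Q = [[1]].
Insert 1: 1 bumps 3 from row 1; 3 starts row 2. P = [[1], [3]], Q = [[1], [2]].
Insert 6: appended to row 1. P = [[1, 6], [3]], Q = [[1, 3], [2]].
Insert 2: 2 bumps 6 from row 1; 6 appends to row 2. P = [[1, 2], [3, 6]], Q = [[1, 3], [2, 4]].
Insert 4: appended to row 1. P = [[1, 2, 4], [3, 6]], Q = [[1, 3, 5], [2, 4]].
Insert 5: appended to row 1. P = [[1, 2, 4, 5], [3, 6]], Q = [[1, 3, 5, 6], [2, 4]].

So P = [[1, 2, 4, 5], [3, 6]], Q = [[1, 3, 5, 6], [2, 4]].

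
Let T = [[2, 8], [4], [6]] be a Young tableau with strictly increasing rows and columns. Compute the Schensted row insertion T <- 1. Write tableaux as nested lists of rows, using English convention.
[[1, 8], [2], [4], [6]]

In row 1, 1 replaces 2 (the leftmost entry greater than 1); 2 is bumped to row 2. In row 2, 2 replaces 4 (the leftmost entry greater than 2); 4 is bumped to row 3. In row 3, 4 replaces 6 (the leftmost entry greater than 4); 6 is bumped to row 4. 6 starts a new row 4. The new tableau is [[1, 8], [2], [4], [6]].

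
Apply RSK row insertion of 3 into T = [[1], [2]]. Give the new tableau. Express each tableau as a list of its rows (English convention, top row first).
[[1, 3], [2]]

3 is larger than every entry of row 1, so it is appended to row 1. The new tableau is [[1, 3], [2]].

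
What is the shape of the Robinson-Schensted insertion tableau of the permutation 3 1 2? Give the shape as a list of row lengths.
[2, 1]

RSK row insertion gives P = [[1, 2], [3]], which has shape [2, 1].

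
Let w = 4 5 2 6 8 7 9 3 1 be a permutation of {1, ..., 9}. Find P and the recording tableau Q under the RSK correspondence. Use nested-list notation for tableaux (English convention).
P = [[1, 3, 6, 7, 9], [2, 5], [4], [8]], Q = [[1, 2, 4, 5, 7], [3, 6], [8], [9]]

Insert each entry of the permutation into P by Schensted row insertion, recording in Q the position of each new cell.

Insert 4: appended to row 1. P = [[4]].
Insert 5: appended to row 1. P = [[4, 5]].
Insert 2: 2 bumps 4 from row 1; 4 starts row 2. P = [[2, 5], [4]].
Insert 6: appended to row 1. P = [[2, 5, 6], [4]].
Insert 8: appended to row 1. P = [[2, 5, 6, 8], [4]].
Insert 7: 7 bumps 8 from row 1; 8 appends to row 2. P = [[2, 5, 6, 7], [4, 8]].
Insert 9: appended to row 1. P = [[2, 5, 6, 7, 9], [4, 8]].
Insert 3: 3 bumps 5 from row 1; 5 bumps 8 from row 2; 8 starts row 3. P = [[2, 3, 6, 7, 9], [4, 5], [8]].
Insert 1: 1 bumps 2 from row 1; 2 bumps 4 from row 2; 4 bumps 8 from row 3; 8 starts row 4. P = [[1, 3, 6, 7, 9], [2, 5], [4], [8]].

So P = [[1, 3, 6, 7, 9], [2, 5], [4], [8]], Q = [[1, 2, 4, 5, 7], [3, 6], [8], [9]].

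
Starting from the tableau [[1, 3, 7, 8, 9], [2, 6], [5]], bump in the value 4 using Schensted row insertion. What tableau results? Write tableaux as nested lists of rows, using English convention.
In row 1, 4 replaces 7 (the leftmost entry greater than 4); 7 is bumped to row 2. 7 is appended to row 2. The new tableau is [[1, 3, 4, 8, 9], [2, 6, 7], [5]].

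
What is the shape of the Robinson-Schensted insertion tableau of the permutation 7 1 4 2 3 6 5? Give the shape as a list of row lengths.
Row-insert each entry into an empty tableau.

After inserting 7: P = [[7]].
After inserting 1: P = [[1], [7]].
After inserting 4: P = [[1, 4], [7]].
After inserting 2: P = [[1, 2], [4], [7]].
After inserting 3: P = [[1, 2, 3], [4], [7]].
After inserting 6: P = [[1, 2, 3, 6], [4], [7]].
After inserting 5: P = [[1, 2, 3, 5], [4, 6], [7]].

The final insertion tableau P = [[1, 2, 3, 5], [4, 6], [7]] has shape [4, 2, 1].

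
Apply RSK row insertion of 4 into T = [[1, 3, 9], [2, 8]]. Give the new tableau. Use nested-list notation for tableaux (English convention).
In row 1, 4 replaces 9 (the leftmost entry greater than 4); 9 is bumped to row 2. 9 is appended to row 2. The new tableau is [[1, 3, 4], [2, 8, 9]].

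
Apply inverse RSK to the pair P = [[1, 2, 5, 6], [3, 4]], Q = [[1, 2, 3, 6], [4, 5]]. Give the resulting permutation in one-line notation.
Reverse the RSK construction: for i from n down to 1, find the cell of Q containing i, remove the entry at that cell from P, and reverse-bump it up through P; the value ejected from row 1 is w(i).

Step i=6: Q has 6 at row 1, column 4; remove that cell from P, ejecting 6. So w(6) = 6. P is now [[1, 2, 5], [3, 4]].
Step i=5: Q has 5 at row 2, column 2; remove 4 from row 2 of P and reverse-bump: 4 enters row 1 and ejects 2. So w(5) = 2. P is now [[1, 4, 5], [3]].
Step i=4: Q has 4 at row 2, column 1; remove 3 from row 2 of P and reverse-bump: 3 enters row 1 and ejects 1. So w(4) = 1. P is now [[3, 4, 5]].
Step i=3: Q has 3 at row 1, column 3; remove that cell from P, ejecting 5. So w(3) = 5. P is now [[3, 4]].
Step i=2: Q has 2 at row 1, column 2; remove that cell from P, ejecting 4. So w(2) = 4. P is now [[3]].
Step i=1: Q has 1 at row 1, column 1; remove that cell from P, ejecting 3. So w(1) = 3. P is now [].

So w = 3 4 5 1 2 6.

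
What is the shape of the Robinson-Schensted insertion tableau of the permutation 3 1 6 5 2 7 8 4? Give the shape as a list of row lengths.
[4, 3, 1]

RSK row insertion gives P = [[1, 2, 4, 8], [3, 5, 7], [6]], which has shape [4, 3, 1].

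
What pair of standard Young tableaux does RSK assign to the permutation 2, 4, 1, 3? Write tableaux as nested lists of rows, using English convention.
P = [[1, 3], [2, 4]], Q = [[1, 2], [3, 4]]

Insert each entry of the permutation into P by Schensted row insertion, recording in Q the position of each new cell.

Insert 2: appended to row 1. P = [[2]], Q = [[1]].
Insert 4: appended to row 1. P = [[2, 4]], Q = [[1, 2]].
Insert 1: 1 bumps 2 from row 1; 2 starts row 2. P = [[1, 4], [2]], Q = [[1, 2], [3]].
Insert 3: 3 bumps 4 from row 1; 4 appends to row 2. P = [[1, 3], [2, 4]], Q = [[1, 2], [3, 4]].

So P = [[1, 3], [2, 4]], Q = [[1, 2], [3, 4]].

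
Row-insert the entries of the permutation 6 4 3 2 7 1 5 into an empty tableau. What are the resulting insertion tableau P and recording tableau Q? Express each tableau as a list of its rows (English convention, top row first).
P = [[1, 5], [2, 7], [3], [4], [6]], Q = [[1, 5], [2, 7], [3], [4], [6]]

Insert each entry of the permutation into P by Schensted row insertion, recording in Q the position of each new cell.

Insert 6: appended to row 1. P = [[6]], Q = [[1]].
Insert 4: 4 bumps 6 from row 1; 6 starts row 2. P = [[4], [6]], Q = [[1], [2]].
Insert 3: 3 bumps 4 from row 1; 4 bumps 6 from row 2; 6 starts row 3. P = [[3], [4], [6]], Q = [[1], [2], [3]].
Insert 2: 2 bumps 3 from row 1; 3 bumps 4 from row 2; 4 bumps 6 from row 3; 6 starts row 4. P = [[2], [3], [4], [6]], Q = [[1], [2], [3], [4]].
Insert 7: appended to row 1. P = [[2, 7], [3], [4], [6]], Q = [[1, 5], [2], [3], [4]].
Insert 1: 1 bumps 2 from row 1; 2 bumps 3 from row 2; 3 bumps 4 from row 3; 4 bumps 6 from row 4; 6 starts row 5. P = [[1, 7], [2], [3], [4], [6]], Q = [[1, 5], [2], [3], [4], [6]].
Insert 5: 5 bumps 7 from row 1; 7 appends to row 2. P = [[1, 5], [2, 7], [3], [4], [6]], Q = [[1, 5], [2, 7], [3], [4], [6]].

So P = [[1, 5], [2, 7], [3], [4], [6]], Q = [[1, 5], [2, 7], [3], [4], [6]].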